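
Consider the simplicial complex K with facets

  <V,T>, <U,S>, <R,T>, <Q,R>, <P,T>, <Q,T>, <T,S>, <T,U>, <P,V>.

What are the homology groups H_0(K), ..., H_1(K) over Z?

Take the total order P < Q < R < S < T < U < V on the vertex set. Then K (dimension 1) consists of the simplices:

  0-simplices (7): P, Q, R, S, T, U, V
  1-simplices (9): PT, PV, QR, QT, RT, ST, SU, TU, TV

giving chain groups C_0 ≅ Z^7, C_1 ≅ Z^9.

∂_1: C_1 → C_0 maps an edge to its endpoints' difference, ∂[p,q] = q − p. For instance
  ∂TV = V − T.
The resulting 7×9 matrix has rank 6, and its Smith normal form has invariant factors (1,1,1,1,1,1).

Computing H_k = (kernel of ∂_k) / (image of ∂_{k+1}):

  H_0: rank C_0 − rank ∂_1 = 7 − 6 = 1, and the invariant factors of ∂_1 are all 1, so H_0 = Z.
  H_1: rank ker ∂_1 − rank ∂_2 = (9 − 6) − 0 = 3, and there is no ∂_2, so H_1 = Z^3.

(K is a triangulation of a wedge of 3 circles.)

H_0 = Z,  H_1 = Z^3.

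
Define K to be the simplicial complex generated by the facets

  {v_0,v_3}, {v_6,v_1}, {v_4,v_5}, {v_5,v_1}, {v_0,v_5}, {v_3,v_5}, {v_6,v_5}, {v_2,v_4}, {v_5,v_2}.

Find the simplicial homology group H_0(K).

Order the vertices as v_0 < v_1 < v_2 < v_3 < v_4 < v_5 < v_6. Listing each simplex with vertices in this order, K has dimension 1 with simplices:

  0-simplices (7): [v_0], [v_1], [v_2], [v_3], [v_4], [v_5], [v_6]
  1-simplices (9): [v_0,v_3], [v_0,v_5], [v_1,v_5], [v_1,v_6], [v_2,v_4], [v_2,v_5], [v_3,v_5], [v_4,v_5], [v_5,v_6]

Hence C_0 ≅ Z^7, C_1 ≅ Z^9.

The boundary map ∂_1: C_1 → C_0 sends each edge [p,q] (with p < q) to q − p.
This gives a 7×9 integer matrix of rank 6; reducing to Smith normal form yields diagonal entries (1,1,1,1,1,1).

From H_k ≅ ker(∂_k) / im(∂_{k+1}) we obtain:

  H_0: rank C_0 − rank ∂_1 = 7 − 6 = 1, and the invariant factors of ∂_1 are all 1, so H_0 ≅ Z.

H_0 = Z.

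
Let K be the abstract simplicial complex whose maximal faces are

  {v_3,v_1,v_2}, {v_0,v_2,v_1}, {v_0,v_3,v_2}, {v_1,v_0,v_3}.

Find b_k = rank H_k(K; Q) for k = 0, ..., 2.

We work with the vertex ordering v_0 < v_1 < v_2 < v_3. The simplices of K, each written with vertices in increasing order, are:

  0-simplices (4): [v_0], [v_1], [v_2], [v_3]
  1-simplices (6): [v_0,v_1], [v_0,v_2], [v_0,v_3], [v_1,v_2], [v_1,v_3], [v_2,v_3]
  2-simplices (4): [v_0,v_1,v_2], [v_0,v_1,v_3], [v_0,v_2,v_3], [v_1,v_2,v_3]

so the chain groups are C_0 ≅ Z^4, C_1 ≅ Z^6, C_2 ≅ Z^4.

The boundary map ∂_1: C_1 → C_0 is given by ∂[p,q] = [q] − [p]. For instance
  ∂[v_2,v_3] = [v_3] − [v_2].
The resulting 4×6 matrix has rank 3, and its Smith normal form has invariant factors (1,1,1).

∂_2: C_2 → C_1 acts by ∂[p,q,r] = [q,r] − [p,r] + [p,q]. For instance
  ∂[v_0,v_2,v_3] = [v_2,v_3] − [v_0,v_3] + [v_0,v_2],
  ∂[v_1,v_2,v_3] = [v_2,v_3] − [v_1,v_3] + [v_1,v_2].
As a 6×4 matrix over Z this has rank 3, with invariant factors (1,1,1).

From H_k ≅ ker(∂_k) / im(∂_{k+1}) we obtain:

  H_0: rank C_0 − rank ∂_1 = 4 − 3 = 1, and the invariant factors of ∂_1 are all 1, so H_0 ≅ Z.
  H_1: rank ker ∂_1 − rank ∂_2 = (6 − 3) − 3 = 0, and the invariant factors of ∂_2 are all 1, so H_1 ≅ 0.
  H_2: rank ker ∂_2 − rank ∂_3 = (4 − 3) − 0 = 1, and there is no ∂_3, so H_2 ≅ Z.

As a check, the Euler characteristic is 4 − 6 + 4 = 2, which agrees with 1 − 0 + 1 = 2.

Hence the Betti numbers are b_0 = 1, b_1 = 0, b_2 = 1.

b_0 = 1, b_1 = 0, b_2 = 1.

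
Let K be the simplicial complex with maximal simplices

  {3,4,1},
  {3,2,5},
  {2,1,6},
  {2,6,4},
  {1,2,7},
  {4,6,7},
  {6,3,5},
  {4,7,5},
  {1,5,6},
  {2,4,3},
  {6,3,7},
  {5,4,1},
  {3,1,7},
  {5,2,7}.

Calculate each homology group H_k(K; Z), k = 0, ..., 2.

We work with the vertex ordering 1 < 2 < 3 < 4 < 5 < 6 < 7. The simplices of K, each written with vertices in increasing order, are:

  0-simplices (7): [1], [2], [3], [4], [5], [6], [7]
  1-simplices (21): [1,2], [1,3], [1,4], [1,5], [1,6], [1,7], [2,3], [2,4], [2,5], [2,6], [2,7], [3,4], [3,5], [3,6], [3,7], [4,5], [4,6], [4,7], [5,6], [5,7], [6,7]
  2-simplices (14): [1,2,6], [1,2,7], [1,3,4], [1,3,7], [1,4,5], [1,5,6], [2,3,4], [2,3,5], [2,4,6], [2,5,7], [3,5,6], [3,6,7], [4,5,7], [4,6,7]

giving chain groups C_0 ≅ Z^7, C_1 ≅ Z^21, C_2 ≅ Z^14.

Boundary ∂_1: C_1 → C_0 sends each edge [p,q] (with p < q) to q − p. For instance
  ∂[2,6] = [6] − [2].
The resulting 7×21 matrix has rank 6, and its Smith normal form has invariant factors (1,1,1,1,1,1).

Boundary ∂_2: C_2 → C_1 maps a triangle to the signed sum of its edges. For instance
  ∂[2,5,7] = [5,7] − [2,7] + [2,5],
  ∂[1,3,7] = [3,7] − [1,7] + [1,3].
The 21×14 boundary matrix has rank 13 and Smith normal form diag(1,1,1,1,1,1,1,1,1,1,1,1,1).

Computing H_k = (kernel of ∂_k) / (image of ∂_{k+1}):

  H_0: rank C_0 − rank ∂_1 = 7 − 6 = 1, and the invariant factors of ∂_1 are all 1, so H_0 = Z.
  H_1: rank ker ∂_1 − rank ∂_2 = (21 − 6) − 13 = 2, and the invariant factors of ∂_2 are all 1, so H_1 = Z^2.
  H_2: rank ker ∂_2 − rank ∂_3 = (14 − 13) − 0 = 1, and there is no ∂_3, so H_2 = Z.

(K is a triangulation of the torus T^2.)

H_0 = Z,  H_1 = Z^2,  H_2 = Z.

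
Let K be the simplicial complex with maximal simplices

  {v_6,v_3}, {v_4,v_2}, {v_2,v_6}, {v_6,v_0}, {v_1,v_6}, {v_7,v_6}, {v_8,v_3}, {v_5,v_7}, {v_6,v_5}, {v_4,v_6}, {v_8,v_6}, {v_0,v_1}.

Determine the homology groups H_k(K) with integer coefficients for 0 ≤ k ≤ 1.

Order the vertices as v_0 < v_1 < v_2 < v_3 < v_4 < v_5 < v_6 < v_7 < v_8. Listing each simplex with vertices in this order, K has dimension 1 with simplices:

  0-simplices (9): [v_0], [v_1], [v_2], [v_3], [v_4], [v_5], [v_6], [v_7], [v_8]
  1-simplices (12): [v_0,v_1], [v_0,v_6], [v_1,v_6], [v_2,v_4], [v_2,v_6], [v_3,v_6], [v_3,v_8], [v_4,v_6], [v_5,v_6], [v_5,v_7], [v_6,v_7], [v_6,v_8]

Hence C_0 ≅ Z^9, C_1 ≅ Z^12.

∂_1: C_1 → C_0 sends each edge [p,q] (with p < q) to q − p.
As a 9×12 matrix over Z this has rank 8, with invariant factors (1,1,1,1,1,1,1,1).

Computing H_k = (kernel of ∂_k) / (image of ∂_{k+1}):

  H_0: rank C_0 − rank ∂_1 = 9 − 8 = 1, and the invariant factors of ∂_1 are all 1, so H_0 = Z.
  H_1: rank ker ∂_1 − rank ∂_2 = (12 − 8) − 0 = 4, and there is no ∂_2, so H_1 = Z^4.

As a check, the Euler characteristic is 9 − 12 = -3, which agrees with 1 − 4 = -3.

H_0 ≅ Z,  H_1 ≅ Z^4.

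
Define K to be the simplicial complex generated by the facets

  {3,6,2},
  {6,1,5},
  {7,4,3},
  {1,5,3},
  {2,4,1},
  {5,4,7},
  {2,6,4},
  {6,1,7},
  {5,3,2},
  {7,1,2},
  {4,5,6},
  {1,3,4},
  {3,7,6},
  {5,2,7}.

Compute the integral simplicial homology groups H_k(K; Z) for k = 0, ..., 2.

Order the vertices as 1 < 2 < 3 < 4 < 5 < 6 < 7. Listing each simplex with vertices in this order, K has dimension 2 with simplices:

  0-simplices (7): [1], [2], [3], [4], [5], [6], [7]
  1-simplices (21): [1,2], [1,3], [1,4], [1,5], [1,6], [1,7], [2,3], [2,4], [2,5], [2,6], [2,7], [3,4], [3,5], [3,6], [3,7], [4,5], [4,6], [4,7], [5,6], [5,7], [6,7]
  2-simplices (14): [1,2,4], [1,2,7], [1,3,4], [1,3,5], [1,5,6], [1,6,7], [2,3,5], [2,3,6], [2,4,6], [2,5,7], [3,4,7], [3,6,7], [4,5,6], [4,5,7]

Hence C_0 ≅ Z^7, C_1 ≅ Z^21, C_2 ≅ Z^14.

∂_1: C_1 → C_0 is given by ∂[p,q] = [q] − [p].
The resulting 7×21 matrix has rank 6, and its Smith normal form has invariant factors (1,1,1,1,1,1).

Boundary ∂_2: C_2 → C_1 acts by ∂[p,q,r] = [q,r] − [p,r] + [p,q]. For instance
  ∂[3,6,7] = [6,7] − [3,7] + [3,6],
  ∂[1,2,4] = [2,4] − [1,4] + [1,2].
As a 21×14 matrix over Z this has rank 13, with invariant factors (1,1,1,1,1,1,1,1,1,1,1,1,1).

Computing H_k = (kernel of ∂_k) / (image of ∂_{k+1}):

  H_0: rank C_0 − rank ∂_1 = 7 − 6 = 1, and the invariant factors of ∂_1 are all 1, so H_0 ≅ Z.
  H_1: rank ker ∂_1 − rank ∂_2 = (21 − 6) − 13 = 2, and the invariant factors of ∂_2 are all 1, so H_1 ≅ Z^2.
  H_2: rank ker ∂_2 − rank ∂_3 = (14 − 13) − 0 = 1, and there is no ∂_3, so H_2 ≅ Z.

H_0 ≅ Z,  H_1 ≅ Z^2,  H_2 ≅ Z.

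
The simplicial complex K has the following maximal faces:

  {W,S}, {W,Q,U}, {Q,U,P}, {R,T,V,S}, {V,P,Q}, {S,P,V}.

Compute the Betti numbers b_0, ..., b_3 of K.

Take the total order P < Q < R < S < T < U < V < W on the vertex set. Then K (dimension 3) consists of the simplices:

  0-simplices (8): P, Q, R, S, T, U, V, W
  1-simplices (15): PQ, PS, PU, PV, QU, QV, QW, RS, RT, RV, ST, SV, SW, TV, UW
  2-simplices (8): PQU, PQV, PSV, QUW, RST, RSV, RTV, STV
  3-simplices (1): RSTV

Hence C_0 ≅ Z^8, C_1 ≅ Z^15, C_2 ≅ Z^8, C_3 ≅ Z^1.

∂_1: C_1 → C_0 maps an edge to its endpoints' difference, ∂[p,q] = q − p.
The 8×15 boundary matrix has rank 7 and Smith normal form diag(1,1,1,1,1,1,1).

Boundary ∂_2: C_2 → C_1 maps a triangle to the signed sum of its edges. For instance
  ∂STV = TV − SV + ST,
  ∂RST = ST − RT + RS.
The resulting 15×8 matrix has rank 7, and its Smith normal form has invariant factors (1,1,1,1,1,1,1).

The boundary map ∂_3: C_3 → C_2 sends each 3-simplex σ to the alternating sum Σ_i (−1)^i (σ with its i-th vertex removed). For instance
  ∂RSTV = STV − RTV + RSV − RST.
As a 8×1 matrix over Z this has rank 1, with invariant factors (1).

Now H_k = ker ∂_k / im ∂_{k+1}, so:

  H_0: rank C_0 − rank ∂_1 = 8 − 7 = 1, and the invariant factors of ∂_1 are all 1, so H_0 ≅ Z.
  H_1: rank ker ∂_1 − rank ∂_2 = (15 − 7) − 7 = 1, and the invariant factors of ∂_2 are all 1, so H_1 ≅ Z.
  H_2: rank ker ∂_2 − rank ∂_3 = (8 − 7) − 1 = 0, and the invariant factors of ∂_3 are all 1, so H_2 ≅ 0.
  H_3: rank ker ∂_3 − rank ∂_4 = (1 − 1) − 0 = 0, and there is no ∂_4, so H_3 ≅ 0.

Hence the Betti numbers are b_0 = 1, b_1 = 1, b_2 = 0, b_3 = 0.

b_0 = 1, b_1 = 1, b_2 = 0, b_3 = 0.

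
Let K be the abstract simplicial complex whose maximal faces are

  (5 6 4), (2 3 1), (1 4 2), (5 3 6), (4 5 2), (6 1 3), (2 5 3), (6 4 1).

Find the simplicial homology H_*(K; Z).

H_0 ≅ Z,  H_1 = 0,  H_2 ≅ Z.

Take the total order 1 < 2 < 3 < 4 < 5 < 6 on the vertex set. Then K (dimension 2) consists of the simplices:

  0-simplices (6): [1], [2], [3], [4], [5], [6]
  1-simplices (12): [1,2], [1,3], [1,4], [1,6], [2,3], [2,4], [2,5], [3,5], [3,6], [4,5], [4,6], [5,6]
  2-simplices (8): [1,2,3], [1,2,4], [1,3,6], [1,4,6], [2,3,5], [2,4,5], [3,5,6], [4,5,6]

so the chain groups are C_0 ≅ Z^6, C_1 ≅ Z^12, C_2 ≅ Z^8.

Boundary ∂_1: C_1 → C_0 is given by ∂[p,q] = [q] − [p].
The 6×12 boundary matrix has rank 5 and Smith normal form diag(1,1,1,1,1).

∂_2: C_2 → C_1 maps a triangle to the signed sum of its edges. For instance
  ∂[1,2,4] = [2,4] − [1,4] + [1,2],
  ∂[2,3,5] = [3,5] − [2,5] + [2,3].
This gives a 12×8 integer matrix of rank 7; reducing to Smith normal form yields diagonal entries (1,1,1,1,1,1,1).

Reading off H_k = ker ∂_k / im ∂_{k+1}:

  H_0: rank C_0 − rank ∂_1 = 6 − 5 = 1, and the invariant factors of ∂_1 are all 1, so H_0 = Z.
  H_1: rank ker ∂_1 − rank ∂_2 = (12 − 5) − 7 = 0, and the invariant factors of ∂_2 are all 1, so H_1 = 0.
  H_2: rank ker ∂_2 − rank ∂_3 = (8 − 7) − 0 = 1, and there is no ∂_3, so H_2 = Z.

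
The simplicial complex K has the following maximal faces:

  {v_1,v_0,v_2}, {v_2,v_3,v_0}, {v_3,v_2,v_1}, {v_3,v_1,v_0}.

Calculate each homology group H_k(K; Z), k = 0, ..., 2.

Fix the vertex order v_0 < v_1 < v_2 < v_3 and write every simplex with vertices in increasing order. Then dim K = 2 and the simplices of K are:

  0-simplices (4): [v_0], [v_1], [v_2], [v_3]
  1-simplices (6): [v_0,v_1], [v_0,v_2], [v_0,v_3], [v_1,v_2], [v_1,v_3], [v_2,v_3]
  2-simplices (4): [v_0,v_1,v_2], [v_0,v_1,v_3], [v_0,v_2,v_3], [v_1,v_2,v_3]

Hence C_0 ≅ Z^4, C_1 ≅ Z^6, C_2 ≅ Z^4.

The boundary map ∂_1: C_1 → C_0 sends each edge [p,q] (with p < q) to q − p.
The resulting 4×6 matrix has rank 3, and its Smith normal form has invariant factors (1,1,1).

Boundary ∂_2: C_2 → C_1 acts by ∂[p,q,r] = [q,r] − [p,r] + [p,q]. For instance
  ∂[v_0,v_1,v_2] = [v_1,v_2] − [v_0,v_2] + [v_0,v_1],
  ∂[v_0,v_1,v_3] = [v_1,v_3] − [v_0,v_3] + [v_0,v_1].
The resulting 6×4 matrix has rank 3, and its Smith normal form has invariant factors (1,1,1).

Reading off H_k = ker ∂_k / im ∂_{k+1}:

  H_0: rank C_0 − rank ∂_1 = 4 − 3 = 1, and the invariant factors of ∂_1 are all 1, so H_0 = Z.
  H_1: rank ker ∂_1 − rank ∂_2 = (6 − 3) − 3 = 0, and the invariant factors of ∂_2 are all 1, so H_1 = 0.
  H_2: rank ker ∂_2 − rank ∂_3 = (4 − 3) − 0 = 1, and there is no ∂_3, so H_2 = Z.

(K is a triangulation of the 2-sphere S^2.)

H_0 ≅ Z,  H_1 = 0,  H_2 ≅ Z.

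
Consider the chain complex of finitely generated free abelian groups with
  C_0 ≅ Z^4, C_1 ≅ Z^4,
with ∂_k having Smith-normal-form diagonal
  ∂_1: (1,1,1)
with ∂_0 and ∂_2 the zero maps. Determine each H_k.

H_0 ≅ Z,  H_1 ≅ Z.

H_0: b_0 = 4 − 0 − 3 = 1; torsion from ∂_1 factors > 1: none. So H_0 ≅ Z.
H_1: b_1 = 4 − 3 − 0 = 1; torsion from ∂_2 factors > 1: none. So H_1 ≅ Z.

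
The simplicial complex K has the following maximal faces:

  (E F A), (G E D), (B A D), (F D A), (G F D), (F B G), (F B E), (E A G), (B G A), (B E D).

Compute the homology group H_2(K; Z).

H_2 = 0.

Fix the vertex order A < B < D < E < F < G and write every simplex with vertices in increasing order. Then dim K = 2 and the simplices of K are:

  0-simplices (6): A, B, D, E, F, G
  1-simplices (15): AB, AD, AE, AF, AG, BD, BE, BF, BG, DE, DF, DG, EF, EG, FG
  2-simplices (10): ABD, ABG, ADF, AEF, AEG, BDE, BEF, BFG, DEG, DFG

so the chain groups are C_0 ≅ Z^6, C_1 ≅ Z^15, C_2 ≅ Z^10.

Boundary ∂_1: C_1 → C_0 sends each edge [p,q] (with p < q) to q − p.
As a 6×15 matrix over Z this has rank 5, with invariant factors (1,1,1,1,1).

Boundary ∂_2: C_2 → C_1 acts by ∂[p,q,r] = [q,r] − [p,r] + [p,q]. For instance
  ∂DEG = EG − DG + DE,
  ∂DFG = FG − DG + DF.
The 15×10 boundary matrix has rank 10 and Smith normal form diag(1,1,1,1,1,1,1,1,1,2).

Computing H_k = (kernel of ∂_k) / (image of ∂_{k+1}):

  H_2: rank ker ∂_2 − rank ∂_3 = (10 − 10) − 0 = 0, and there is no ∂_3, so H_2 = 0.

(K is a triangulation of the real projective plane RP^2.)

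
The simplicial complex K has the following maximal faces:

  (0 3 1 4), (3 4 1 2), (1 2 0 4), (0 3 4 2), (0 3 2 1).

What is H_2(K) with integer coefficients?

H_2 = 0.

We work with the vertex ordering 0 < 1 < 2 < 3 < 4. The simplices of K, each written with vertices in increasing order, are:

  0-simplices (5): [0], [1], [2], [3], [4]
  1-simplices (10): [0,1], [0,2], [0,3], [0,4], [1,2], [1,3], [1,4], [2,3], [2,4], [3,4]
  2-simplices (10): [0,1,2], [0,1,3], [0,1,4], [0,2,3], [0,2,4], [0,3,4], [1,2,3], [1,2,4], [1,3,4], [2,3,4]
  3-simplices (5): [0,1,2,3], [0,1,2,4], [0,1,3,4], [0,2,3,4], [1,2,3,4]

Hence C_0 ≅ Z^5, C_1 ≅ Z^10, C_2 ≅ Z^10, C_3 ≅ Z^5.

Boundary ∂_1: C_1 → C_0 sends each edge [p,q] (with p < q) to q − p. For instance
  ∂[1,2] = [2] − [1].
The 5×10 boundary matrix has rank 4 and Smith normal form diag(1,1,1,1).

Boundary ∂_2: C_2 → C_1 acts by ∂[p,q,r] = [q,r] − [p,r] + [p,q]. For instance
  ∂[0,3,4] = [3,4] − [0,4] + [0,3],
  ∂[0,1,4] = [1,4] − [0,4] + [0,1].
As a 10×10 matrix over Z this has rank 6, with invariant factors (1,1,1,1,1,1).

Boundary ∂_3: C_3 → C_2 sends each 3-simplex σ to the alternating sum Σ_i (−1)^i (σ with its i-th vertex removed). For instance
  ∂[1,2,3,4] = [2,3,4] − [1,3,4] + [1,2,4] − [1,2,3],
  ∂[0,1,2,4] = [1,2,4] − [0,2,4] + [0,1,4] − [0,1,2].
The resulting 10×5 matrix has rank 4, and its Smith normal form has invariant factors (1,1,1,1).

Computing H_k = (kernel of ∂_k) / (image of ∂_{k+1}):

  H_2: rank ker ∂_2 − rank ∂_3 = (10 − 6) − 4 = 0, and the invariant factors of ∂_3 are all 1, so H_2 ≅ 0.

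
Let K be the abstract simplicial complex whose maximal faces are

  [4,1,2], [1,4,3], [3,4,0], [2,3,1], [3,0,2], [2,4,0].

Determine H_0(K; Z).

H_0 ≅ Z.

Fix the vertex order 0 < 1 < 2 < 3 < 4 and write every simplex with vertices in increasing order. Then dim K = 2 and the simplices of K are:

  0-simplices (5): [0], [1], [2], [3], [4]
  1-simplices (9): [0,2], [0,3], [0,4], [1,2], [1,3], [1,4], [2,3], [2,4], [3,4]
  2-simplices (6): [0,2,3], [0,2,4], [0,3,4], [1,2,3], [1,2,4], [1,3,4]

Hence C_0 ≅ Z^5, C_1 ≅ Z^9, C_2 ≅ Z^6.

∂_1: C_1 → C_0 is given by ∂[p,q] = [q] − [p]. For instance
  ∂[1,2] = [2] − [1].
The resulting 5×9 matrix has rank 4, and its Smith normal form has invariant factors (1,1,1,1).

∂_2: C_2 → C_1 sends each 2-simplex [p,q,r] to [q,r] − [p,r] + [p,q]. For instance
  ∂[0,3,4] = [3,4] − [0,4] + [0,3],
  ∂[1,2,4] = [2,4] − [1,4] + [1,2].
The resulting 9×6 matrix has rank 5, and its Smith normal form has invariant factors (1,1,1,1,1).

Now H_k = ker ∂_k / im ∂_{k+1}, so:

  H_0: rank C_0 − rank ∂_1 = 5 − 4 = 1, and the invariant factors of ∂_1 are all 1, so H_0 ≅ Z.

(K is a triangulation of the 2-sphere S^2.)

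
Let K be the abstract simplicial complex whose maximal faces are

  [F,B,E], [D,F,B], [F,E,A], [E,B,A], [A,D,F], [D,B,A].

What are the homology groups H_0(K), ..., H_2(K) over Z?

H_0 ≅ Z,  H_1 = 0,  H_2 ≅ Z.

Fix the vertex order A < B < D < E < F and write every simplex with vertices in increasing order. Then dim K = 2 and the simplices of K are:

  0-simplices (5): A, B, D, E, F
  1-simplices (9): AB, AD, AE, AF, BD, BE, BF, DF, EF
  2-simplices (6): ABD, ABE, ADF, AEF, BDF, BEF

Hence C_0 ≅ Z^5, C_1 ≅ Z^9, C_2 ≅ Z^6.

The boundary map ∂_1: C_1 → C_0 sends each edge [p,q] (with p < q) to q − p. For instance
  ∂AF = F − A.
This gives a 5×9 integer matrix of rank 4; reducing to Smith normal form yields diagonal entries (1,1,1,1).

The boundary map ∂_2: C_2 → C_1 acts by ∂[p,q,r] = [q,r] − [p,r] + [p,q]. For instance
  ∂BDF = DF − BF + BD,
  ∂ADF = DF − AF + AD.
The 9×6 boundary matrix has rank 5 and Smith normal form diag(1,1,1,1,1).

Now H_k = ker ∂_k / im ∂_{k+1}, so:

  H_0: rank C_0 − rank ∂_1 = 5 − 4 = 1, and the invariant factors of ∂_1 are all 1, so H_0 = Z.
  H_1: rank ker ∂_1 − rank ∂_2 = (9 − 4) − 5 = 0, and the invariant factors of ∂_2 are all 1, so H_1 = 0.
  H_2: rank ker ∂_2 − rank ∂_3 = (6 − 5) − 0 = 1, and there is no ∂_3, so H_2 = Z.

As a check, the Euler characteristic is 5 − 9 + 6 = 2, which agrees with 1 − 0 + 1 = 2.
(K is a triangulation of the 2-sphere S^2.)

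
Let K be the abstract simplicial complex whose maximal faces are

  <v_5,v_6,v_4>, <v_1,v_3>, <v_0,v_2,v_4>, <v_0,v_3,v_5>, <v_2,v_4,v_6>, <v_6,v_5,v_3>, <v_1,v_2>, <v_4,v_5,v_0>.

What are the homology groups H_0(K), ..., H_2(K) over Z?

H_0 = Z,  H_1 = Z,  H_2 = 0.

Fix the vertex order v_0 < v_1 < v_2 < v_3 < v_4 < v_5 < v_6 and write every simplex with vertices in increasing order. Then dim K = 2 and the simplices of K are:

  0-simplices (7): [v_0], [v_1], [v_2], [v_3], [v_4], [v_5], [v_6]
  1-simplices (13): [v_0,v_2], [v_0,v_3], [v_0,v_4], [v_0,v_5], [v_1,v_2], [v_1,v_3], [v_2,v_4], [v_2,v_6], [v_3,v_5], [v_3,v_6], [v_4,v_5], [v_4,v_6], [v_5,v_6]
  2-simplices (6): [v_0,v_2,v_4], [v_0,v_3,v_5], [v_0,v_4,v_5], [v_2,v_4,v_6], [v_3,v_5,v_6], [v_4,v_5,v_6]

so the chain groups are C_0 ≅ Z^7, C_1 ≅ Z^13, C_2 ≅ Z^6.

∂_1: C_1 → C_0 sends each edge [p,q] (with p < q) to q − p. For instance
  ∂[v_3,v_5] = [v_5] − [v_3].
The resulting 7×13 matrix has rank 6, and its Smith normal form has invariant factors (1,1,1,1,1,1).

∂_2: C_2 → C_1 acts by ∂[p,q,r] = [q,r] − [p,r] + [p,q]. For instance
  ∂[v_2,v_4,v_6] = [v_4,v_6] − [v_2,v_6] + [v_2,v_4],
  ∂[v_0,v_4,v_5] = [v_4,v_5] − [v_0,v_5] + [v_0,v_4].
As a 13×6 matrix over Z this has rank 6, with invariant factors (1,1,1,1,1,1).

From H_k ≅ ker(∂_k) / im(∂_{k+1}) we obtain:

  H_0: rank C_0 − rank ∂_1 = 7 − 6 = 1, and the invariant factors of ∂_1 are all 1, so H_0 = Z.
  H_1: rank ker ∂_1 − rank ∂_2 = (13 − 6) − 6 = 1, and the invariant factors of ∂_2 are all 1, so H_1 = Z.
  H_2: rank ker ∂_2 − rank ∂_3 = (6 − 6) − 0 = 0, and there is no ∂_3, so H_2 = 0.

As a check, the Euler characteristic is 7 − 13 + 6 = 0, which agrees with 1 − 1 + 0 = 0.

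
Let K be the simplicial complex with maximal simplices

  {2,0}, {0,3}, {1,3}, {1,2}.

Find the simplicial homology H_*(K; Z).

We work with the vertex ordering 0 < 1 < 2 < 3. The simplices of K, each written with vertices in increasing order, are:

  0-simplices (4): [0], [1], [2], [3]
  1-simplices (4): [0,2], [0,3], [1,2], [1,3]

so the chain groups are C_0 ≅ Z^4, C_1 ≅ Z^4.

∂_1: C_1 → C_0 maps an edge to its endpoints' difference, ∂[p,q] = q − p.
The resulting 4×4 matrix has rank 3, and its Smith normal form has invariant factors (1,1,1).

Computing H_k = (kernel of ∂_k) / (image of ∂_{k+1}):

  H_0: rank C_0 − rank ∂_1 = 4 − 3 = 1, and the invariant factors of ∂_1 are all 1, so H_0 ≅ Z.
  H_1: rank ker ∂_1 − rank ∂_2 = (4 − 3) − 0 = 1, and there is no ∂_2, so H_1 ≅ Z.

H_0 = Z,  H_1 = Z.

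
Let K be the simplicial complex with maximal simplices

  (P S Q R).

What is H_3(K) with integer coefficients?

H_3 = 0.

Fix the vertex order P < Q < R < S and write every simplex with vertices in increasing order. Then dim K = 3 and the simplices of K are:

  0-simplices (4): P, Q, R, S
  1-simplices (6): PQ, PR, PS, QR, QS, RS
  2-simplices (4): PQR, PQS, PRS, QRS
  3-simplices (1): PQRS

Hence C_0 ≅ Z^4, C_1 ≅ Z^6, C_2 ≅ Z^4, C_3 ≅ Z^1.

∂_1: C_1 → C_0 sends each edge [p,q] (with p < q) to q − p.
This gives a 4×6 integer matrix of rank 3; reducing to Smith normal form yields diagonal entries (1,1,1).

∂_2: C_2 → C_1 sends each 2-simplex [p,q,r] to [q,r] − [p,r] + [p,q]. For instance
  ∂PQS = QS − PS + PQ,
  ∂QRS = RS − QS + QR.
The 6×4 boundary matrix has rank 3 and Smith normal form diag(1,1,1).

Boundary ∂_3: C_3 → C_2 sends each 3-simplex σ to the alternating sum Σ_i (−1)^i (σ with its i-th vertex removed). For instance
  ∂PQRS = QRS − PRS + PQS − PQR.
The 4×1 boundary matrix has rank 1 and Smith normal form diag(1).

Computing H_k = (kernel of ∂_k) / (image of ∂_{k+1}):

  H_3: rank ker ∂_3 − rank ∂_4 = (1 − 1) − 0 = 0, and there is no ∂_4, so H_3 = 0.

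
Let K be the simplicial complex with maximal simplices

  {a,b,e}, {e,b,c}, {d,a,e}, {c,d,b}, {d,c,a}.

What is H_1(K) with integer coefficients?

Order the vertices as a < b < c < d < e. Listing each simplex with vertices in this order, K has dimension 2 with simplices:

  0-simplices (5): a, b, c, d, e
  1-simplices (10): ab, ac, ad, ae, bc, bd, be, cd, ce, de
  2-simplices (5): abe, acd, ade, bcd, bce

so the chain groups are C_0 ≅ Z^5, C_1 ≅ Z^10, C_2 ≅ Z^5.

∂_1: C_1 → C_0 maps an edge to its endpoints' difference, ∂[p,q] = q − p.
The resulting 5×10 matrix has rank 4, and its Smith normal form has invariant factors (1,1,1,1).

The boundary map ∂_2: C_2 → C_1 acts by ∂[p,q,r] = [q,r] − [p,r] + [p,q]. For instance
  ∂acd = cd − ad + ac,
  ∂ade = de − ae + ad.
The resulting 10×5 matrix has rank 5, and its Smith normal form has invariant factors (1,1,1,1,1).

From H_k ≅ ker(∂_k) / im(∂_{k+1}) we obtain:

  H_1: rank ker ∂_1 − rank ∂_2 = (10 − 4) − 5 = 1, and the invariant factors of ∂_2 are all 1, so H_1 ≅ Z.

(K is a triangulation of the Möbius band.)

H_1 ≅ Z.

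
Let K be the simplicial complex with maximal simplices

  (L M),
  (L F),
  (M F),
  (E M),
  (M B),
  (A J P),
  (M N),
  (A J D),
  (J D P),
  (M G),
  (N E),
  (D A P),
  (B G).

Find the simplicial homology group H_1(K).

Order the vertices as A < B < D < E < F < G < J < L < M < N < P. Listing each simplex with vertices in this order, K has dimension 2 with simplices:

  0-simplices (11): A, B, D, E, F, G, J, L, M, N, P
  1-simplices (15): AD, AJ, AP, BG, BM, DJ, DP, EM, EN, FL, FM, GM, JP, LM, MN
  2-simplices (4): ADJ, ADP, AJP, DJP

Hence C_0 ≅ Z^11, C_1 ≅ Z^15, C_2 ≅ Z^4.

Boundary ∂_1: C_1 → C_0 is given by ∂[p,q] = [q] − [p].
This gives a 11×15 integer matrix of rank 9; reducing to Smith normal form yields diagonal entries (1,1,1,1,1,1,1,1,1).

The boundary map ∂_2: C_2 → C_1 sends each 2-simplex [p,q,r] to [q,r] − [p,r] + [p,q]. For instance
  ∂ADP = DP − AP + AD,
  ∂DJP = JP − DP + DJ.
The resulting 15×4 matrix has rank 3, and its Smith normal form has invariant factors (1,1,1).

Computing H_k = (kernel of ∂_k) / (image of ∂_{k+1}):

  H_1: rank ker ∂_1 − rank ∂_2 = (15 − 9) − 3 = 3, and the invariant factors of ∂_2 are all 1, so H_1 ≅ Z^3.

H_1 = Z^3.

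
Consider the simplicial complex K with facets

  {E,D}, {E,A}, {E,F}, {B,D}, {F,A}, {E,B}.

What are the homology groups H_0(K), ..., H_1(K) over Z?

K has 5 vertices, 6 edges.
rank ∂_0 = 0, rank ∂_1 = 4 ⇒ b_0 = 5 − 0 − 4 = 1; all invariant factors of ∂_1 are 1 so no torsion. So H_0 = Z.
rank ∂_1 = 4, rank ∂_2 = 0 ⇒ b_1 = 6 − 4 − 0 = 2. So H_1 = Z^2.

H_0 = Z,  H_1 = Z^2.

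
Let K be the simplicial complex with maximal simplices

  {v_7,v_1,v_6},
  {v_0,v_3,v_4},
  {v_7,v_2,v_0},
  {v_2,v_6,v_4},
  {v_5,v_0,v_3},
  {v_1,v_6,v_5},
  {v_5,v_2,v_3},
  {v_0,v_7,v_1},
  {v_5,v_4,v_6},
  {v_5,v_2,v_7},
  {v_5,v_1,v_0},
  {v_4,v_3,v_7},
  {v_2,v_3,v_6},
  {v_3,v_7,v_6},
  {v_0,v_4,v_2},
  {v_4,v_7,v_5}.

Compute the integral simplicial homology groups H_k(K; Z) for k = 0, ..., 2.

H_0 ≅ Z,  H_1 ≅ Z^2,  H_2 ≅ Z.

Order the vertices as v_0 < v_1 < v_2 < v_3 < v_4 < v_5 < v_6 < v_7. Listing each simplex with vertices in this order, K has dimension 2 with simplices:

  0-simplices (8): [v_0], [v_1], [v_2], [v_3], [v_4], [v_5], [v_6], [v_7]
  1-simplices (24): (24 of them)
  2-simplices (16): (16 of them)

giving chain groups C_0 ≅ Z^8, C_1 ≅ Z^24, C_2 ≅ Z^16.

Boundary ∂_1: C_1 → C_0 maps an edge to its endpoints' difference, ∂[p,q] = q − p. For instance
  ∂[v_2,v_6] = [v_6] − [v_2].
As a 8×24 matrix over Z this has rank 7, with invariant factors (1,1,1,1,1,1,1).

The boundary map ∂_2: C_2 → C_1 acts by ∂[p,q,r] = [q,r] − [p,r] + [p,q]. For instance
  ∂[v_2,v_3,v_5] = [v_3,v_5] − [v_2,v_5] + [v_2,v_3],
  ∂[v_0,v_3,v_5] = [v_3,v_5] − [v_0,v_5] + [v_0,v_3].
As a 24×16 matrix over Z this has rank 15, with invariant factors (1,1,1,1,1,1,1,1,1,1,1,1,1,1,1).

Computing H_k = (kernel of ∂_k) / (image of ∂_{k+1}):

  H_0: rank C_0 − rank ∂_1 = 8 − 7 = 1, and the invariant factors of ∂_1 are all 1, so H_0 = Z.
  H_1: rank ker ∂_1 − rank ∂_2 = (24 − 7) − 15 = 2, and the invariant factors of ∂_2 are all 1, so H_1 = Z^2.
  H_2: rank ker ∂_2 − rank ∂_3 = (16 − 15) − 0 = 1, and there is no ∂_3, so H_2 = Z.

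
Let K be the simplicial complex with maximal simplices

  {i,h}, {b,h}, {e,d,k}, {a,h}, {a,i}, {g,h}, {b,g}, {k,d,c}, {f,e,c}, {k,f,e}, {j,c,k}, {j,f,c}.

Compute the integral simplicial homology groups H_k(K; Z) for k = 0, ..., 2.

We work with the vertex ordering a < b < c < d < e < f < g < h < i < j < k. The simplices of K, each written with vertices in increasing order, are:

  0-simplices (11): a, b, c, d, e, f, g, h, i, j, k
  1-simplices (18): ah, ai, bg, bh, cd, ce, cf, cj, ck, de, dk, ef, ek, fj, fk, gh, hi, jk
  2-simplices (6): cdk, cef, cfj, cjk, dek, efk

so the chain groups are C_0 ≅ Z^11, C_1 ≅ Z^18, C_2 ≅ Z^6.

The boundary map ∂_1: C_1 → C_0 sends each edge [p,q] (with p < q) to q − p.
The resulting 11×18 matrix has rank 9, and its Smith normal form has invariant factors (1,1,1,1,1,1,1,1,1).

Boundary ∂_2: C_2 → C_1 sends each 2-simplex [p,q,r] to [q,r] − [p,r] + [p,q]. For instance
  ∂efk = fk − ek + ef,
  ∂cfj = fj − cj + cf.
This gives a 18×6 integer matrix of rank 6; reducing to Smith normal form yields diagonal entries (1,1,1,1,1,1).

Computing H_k = (kernel of ∂_k) / (image of ∂_{k+1}):

  H_0: rank C_0 − rank ∂_1 = 11 − 9 = 2, and the invariant factors of ∂_1 are all 1, so H_0 ≅ Z^2.
  H_1: rank ker ∂_1 − rank ∂_2 = (18 − 9) − 6 = 3, and the invariant factors of ∂_2 are all 1, so H_1 ≅ Z^3.
  H_2: rank ker ∂_2 − rank ∂_3 = (6 − 6) − 0 = 0, and there is no ∂_3, so H_2 ≅ 0.

H_0 ≅ Z^2,  H_1 ≅ Z^3,  H_2 = 0.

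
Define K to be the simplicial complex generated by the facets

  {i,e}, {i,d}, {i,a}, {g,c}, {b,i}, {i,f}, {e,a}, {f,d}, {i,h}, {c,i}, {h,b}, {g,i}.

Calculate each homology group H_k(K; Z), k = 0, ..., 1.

H_0 ≅ Z,  H_1 ≅ Z^4.

K has 9 vertices, 12 edges.
rank ∂_0 = 0, rank ∂_1 = 8 ⇒ b_0 = 9 − 0 − 8 = 1; all invariant factors of ∂_1 are 1 so no torsion. So H_0 ≅ Z.
rank ∂_1 = 8, rank ∂_2 = 0 ⇒ b_1 = 12 − 8 − 0 = 4. So H_1 ≅ Z^4.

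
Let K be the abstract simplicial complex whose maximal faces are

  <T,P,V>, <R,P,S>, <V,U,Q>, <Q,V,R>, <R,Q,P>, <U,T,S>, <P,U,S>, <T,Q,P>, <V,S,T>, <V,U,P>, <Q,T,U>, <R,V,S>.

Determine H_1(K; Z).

H_1 = Z_2.

Order the vertices as P < Q < R < S < T < U < V. Listing each simplex with vertices in this order, K has dimension 2 with simplices:

  0-simplices (7): P, Q, R, S, T, U, V
  1-simplices (18): PQ, PR, PS, PT, PU, PV, QR, QT, QU, QV, RS, RV, ST, SU, SV, TU, TV, UV
  2-simplices (12): PQR, PQT, PRS, PSU, PTV, PUV, QRV, QTU, QUV, RSV, STU, STV

Hence C_0 ≅ Z^7, C_1 ≅ Z^18, C_2 ≅ Z^12.

The boundary map ∂_1: C_1 → C_0 is given by ∂[p,q] = [q] − [p].
As a 7×18 matrix over Z this has rank 6, with invariant factors (1,1,1,1,1,1).

Boundary ∂_2: C_2 → C_1 sends each 2-simplex [p,q,r] to [q,r] − [p,r] + [p,q]. For instance
  ∂PRS = RS − PS + PR,
  ∂RSV = SV − RV + RS.
The 18×12 boundary matrix has rank 12 and Smith normal form diag(1,1,1,1,1,1,1,1,1,1,1,2).

Now H_k = ker ∂_k / im ∂_{k+1}, so:

  H_1: rank ker ∂_1 − rank ∂_2 = (18 − 6) − 12 = 0, and ∂_2 has invariant factor 2 > 1, so H_1 ≅ Z_2.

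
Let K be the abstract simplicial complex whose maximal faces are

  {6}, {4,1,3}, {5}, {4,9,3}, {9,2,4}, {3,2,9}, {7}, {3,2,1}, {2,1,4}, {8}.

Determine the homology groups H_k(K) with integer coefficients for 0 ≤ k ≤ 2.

H_0 ≅ Z^5,  H_1 = 0,  H_2 ≅ Z.

Take the total order 1 < 2 < 3 < 4 < 5 < 6 < 7 < 8 < 9 on the vertex set. Then K (dimension 2) consists of the simplices:

  0-simplices (9): [1], [2], [3], [4], [5], [6], [7], [8], [9]
  1-simplices (9): [1,2], [1,3], [1,4], [2,3], [2,4], [2,9], [3,4], [3,9], [4,9]
  2-simplices (6): [1,2,3], [1,2,4], [1,3,4], [2,3,9], [2,4,9], [3,4,9]

Hence C_0 ≅ Z^9, C_1 ≅ Z^9, C_2 ≅ Z^6.

∂_1: C_1 → C_0 maps an edge to its endpoints' difference, ∂[p,q] = q − p. For instance
  ∂[1,4] = [4] − [1].
The 9×9 boundary matrix has rank 4 and Smith normal form diag(1,1,1,1).

∂_2: C_2 → C_1 acts by ∂[p,q,r] = [q,r] − [p,r] + [p,q]. For instance
  ∂[1,2,3] = [2,3] − [1,3] + [1,2],
  ∂[2,3,9] = [3,9] − [2,9] + [2,3].
As a 9×6 matrix over Z this has rank 5, with invariant factors (1,1,1,1,1).

Reading off H_k = ker ∂_k / im ∂_{k+1}:

  H_0: rank C_0 − rank ∂_1 = 9 − 4 = 5, and the invariant factors of ∂_1 are all 1, so H_0 ≅ Z^5.
  H_1: rank ker ∂_1 − rank ∂_2 = (9 − 4) − 5 = 0, and the invariant factors of ∂_2 are all 1, so H_1 ≅ 0.
  H_2: rank ker ∂_2 − rank ∂_3 = (6 − 5) − 0 = 1, and there is no ∂_3, so H_2 ≅ Z.

As a check, the Euler characteristic is 9 − 9 + 6 = 6, which agrees with 5 − 0 + 1 = 6.
(K is a triangulation of the disjoint union of a set of 4 points and the 2-sphere S^2.)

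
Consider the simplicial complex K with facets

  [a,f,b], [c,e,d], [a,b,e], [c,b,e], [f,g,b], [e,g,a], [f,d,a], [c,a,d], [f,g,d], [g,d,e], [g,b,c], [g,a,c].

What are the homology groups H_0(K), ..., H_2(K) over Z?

H_0 ≅ Z,  H_1 ≅ Z/2Z,  H_2 = 0.

Order the vertices as a < b < c < d < e < f < g. Listing each simplex with vertices in this order, K has dimension 2 with simplices:

  0-simplices (7): a, b, c, d, e, f, g
  1-simplices (18): ab, ac, ad, ae, af, ag, bc, be, bf, bg, cd, ce, cg, de, df, dg, eg, fg
  2-simplices (12): abe, abf, acd, acg, adf, aeg, bce, bcg, bfg, cde, deg, dfg

giving chain groups C_0 ≅ Z^7, C_1 ≅ Z^18, C_2 ≅ Z^12.

∂_1: C_1 → C_0 is given by ∂[p,q] = [q] − [p].
As a 7×18 matrix over Z this has rank 6, with invariant factors (1,1,1,1,1,1).

The boundary map ∂_2: C_2 → C_1 acts by ∂[p,q,r] = [q,r] − [p,r] + [p,q]. For instance
  ∂adf = df − af + ad,
  ∂acd = cd − ad + ac.
The 18×12 boundary matrix has rank 12 and Smith normal form diag(1,1,1,1,1,1,1,1,1,1,1,2).

From H_k ≅ ker(∂_k) / im(∂_{k+1}) we obtain:

  H_0: rank C_0 − rank ∂_1 = 7 − 6 = 1, and the invariant factors of ∂_1 are all 1, so H_0 ≅ Z.
  H_1: rank ker ∂_1 − rank ∂_2 = (18 − 6) − 12 = 0, and ∂_2 has invariant factor 2 > 1, so H_1 ≅ Z/2Z.
  H_2: rank ker ∂_2 − rank ∂_3 = (12 − 12) − 0 = 0, and there is no ∂_3, so H_2 ≅ 0.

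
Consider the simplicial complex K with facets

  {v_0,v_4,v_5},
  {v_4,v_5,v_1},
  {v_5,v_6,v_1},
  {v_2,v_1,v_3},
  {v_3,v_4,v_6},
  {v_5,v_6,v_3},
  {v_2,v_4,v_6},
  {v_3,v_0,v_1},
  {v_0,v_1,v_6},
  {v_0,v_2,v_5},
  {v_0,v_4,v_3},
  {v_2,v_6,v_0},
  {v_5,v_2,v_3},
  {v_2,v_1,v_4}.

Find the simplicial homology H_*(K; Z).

Order the vertices as v_0 < v_1 < v_2 < v_3 < v_4 < v_5 < v_6. Listing each simplex with vertices in this order, K has dimension 2 with simplices:

  0-simplices (7): [v_0], [v_1], [v_2], [v_3], [v_4], [v_5], [v_6]
  1-simplices (21): (21 of them)
  2-simplices (14): (14 of them)

giving chain groups C_0 ≅ Z^7, C_1 ≅ Z^21, C_2 ≅ Z^14.

The boundary map ∂_1: C_1 → C_0 maps an edge to its endpoints' difference, ∂[p,q] = q − p. For instance
  ∂[v_0,v_3] = [v_3] − [v_0].
As a 7×21 matrix over Z this has rank 6, with invariant factors (1,1,1,1,1,1).

Boundary ∂_2: C_2 → C_1 sends each 2-simplex [p,q,r] to [q,r] − [p,r] + [p,q]. For instance
  ∂[v_1,v_4,v_5] = [v_4,v_5] − [v_1,v_5] + [v_1,v_4],
  ∂[v_1,v_5,v_6] = [v_5,v_6] − [v_1,v_6] + [v_1,v_5].
The resulting 21×14 matrix has rank 13, and its Smith normal form has invariant factors (1,1,1,1,1,1,1,1,1,1,1,1,1).

Computing H_k = (kernel of ∂_k) / (image of ∂_{k+1}):

  H_0: rank C_0 − rank ∂_1 = 7 − 6 = 1, and the invariant factors of ∂_1 are all 1, so H_0 ≅ Z.
  H_1: rank ker ∂_1 − rank ∂_2 = (21 − 6) − 13 = 2, and the invariant factors of ∂_2 are all 1, so H_1 ≅ Z^2.
  H_2: rank ker ∂_2 − rank ∂_3 = (14 − 13) − 0 = 1, and there is no ∂_3, so H_2 ≅ Z.

As a check, the Euler characteristic is 7 − 21 + 14 = 0, which agrees with 1 − 2 + 1 = 0.

H_0 = Z,  H_1 = Z^2,  H_2 = Z.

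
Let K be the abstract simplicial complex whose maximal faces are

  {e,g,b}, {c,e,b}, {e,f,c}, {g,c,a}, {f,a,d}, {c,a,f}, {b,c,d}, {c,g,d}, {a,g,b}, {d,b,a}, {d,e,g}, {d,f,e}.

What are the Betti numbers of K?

b_0 = 1, b_1 = 0, b_2 = 0.

Fix the vertex order a < b < c < d < e < f < g and write every simplex with vertices in increasing order. Then dim K = 2 and the simplices of K are:

  0-simplices (7): a, b, c, d, e, f, g
  1-simplices (18): ab, ac, ad, af, ag, bc, bd, be, bg, cd, ce, cf, cg, de, df, dg, ef, eg
  2-simplices (12): abd, abg, acf, acg, adf, bcd, bce, beg, cdg, cef, def, deg

Hence C_0 ≅ Z^7, C_1 ≅ Z^18, C_2 ≅ Z^12.

Boundary ∂_1: C_1 → C_0 is given by ∂[p,q] = [q] − [p].
The 7×18 boundary matrix has rank 6 and Smith normal form diag(1,1,1,1,1,1).

The boundary map ∂_2: C_2 → C_1 maps a triangle to the signed sum of its edges. For instance
  ∂beg = eg − bg + be,
  ∂abg = bg − ag + ab.
The 18×12 boundary matrix has rank 12 and Smith normal form diag(1,1,1,1,1,1,1,1,1,1,1,2).

Now H_k = ker ∂_k / im ∂_{k+1}, so:

  H_0: rank C_0 − rank ∂_1 = 7 − 6 = 1, and the invariant factors of ∂_1 are all 1, so H_0 = Z.
  H_1: rank ker ∂_1 − rank ∂_2 = (18 − 6) − 12 = 0, and ∂_2 has invariant factor 2 > 1, so H_1 = Z/2.
  H_2: rank ker ∂_2 − rank ∂_3 = (12 − 12) − 0 = 0, and there is no ∂_3, so H_2 = 0.

Hence the Betti numbers are b_0 = 1, b_1 = 0, b_2 = 0.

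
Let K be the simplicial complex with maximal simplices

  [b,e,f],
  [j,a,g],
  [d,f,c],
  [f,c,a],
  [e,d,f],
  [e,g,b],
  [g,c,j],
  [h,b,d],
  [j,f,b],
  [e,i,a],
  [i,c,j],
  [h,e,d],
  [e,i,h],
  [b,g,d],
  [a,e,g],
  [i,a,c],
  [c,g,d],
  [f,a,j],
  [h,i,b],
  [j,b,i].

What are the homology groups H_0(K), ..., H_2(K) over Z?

H_0 = Z,  H_1 = Z × Z/2,  H_2 = 0.

Order the vertices as a < b < c < d < e < f < g < h < i < j. Listing each simplex with vertices in this order, K has dimension 2 with simplices:

  0-simplices (10): a, b, c, d, e, f, g, h, i, j
  1-simplices (30): ac, ae, af, ag, ai, aj, bd, be, bf, bg, bh, bi, bj, cd, cf, cg, ci, cj, de, df, dg, dh, ef, eg, eh, ei, fj, gj, hi, ij
  2-simplices (20): acf, aci, aeg, aei, afj, agj, bdg, bdh, bef, beg, bfj, bhi, bij, cdf, cdg, cgj, cij, def, deh, ehi

so the chain groups are C_0 ≅ Z^10, C_1 ≅ Z^30, C_2 ≅ Z^20.

The boundary map ∂_1: C_1 → C_0 sends each edge [p,q] (with p < q) to q − p. For instance
  ∂ij = j − i.
The resulting 10×30 matrix has rank 9, and its Smith normal form has invariant factors (1,1,1,1,1,1,1,1,1).

∂_2: C_2 → C_1 maps a triangle to the signed sum of its edges. For instance
  ∂afj = fj − aj + af,
  ∂deh = eh − dh + de.
The 30×20 boundary matrix has rank 20 and Smith normal form diag(1,1,1,1,1,1,1,1,1,1,1,1,1,1,1,1,1,1,1,2).

Reading off H_k = ker ∂_k / im ∂_{k+1}:

  H_0: rank C_0 − rank ∂_1 = 10 − 9 = 1, and the invariant factors of ∂_1 are all 1, so H_0 ≅ Z.
  H_1: rank ker ∂_1 − rank ∂_2 = (30 − 9) − 20 = 1, and ∂_2 has invariant factor 2 > 1, so H_1 ≅ Z × Z/2.
  H_2: rank ker ∂_2 − rank ∂_3 = (20 − 20) − 0 = 0, and there is no ∂_3, so H_2 ≅ 0.

As a check, the Euler characteristic is 10 − 30 + 20 = 0, which agrees with 1 − 1 + 0 = 0.
(K is a triangulation of the Klein bottle.)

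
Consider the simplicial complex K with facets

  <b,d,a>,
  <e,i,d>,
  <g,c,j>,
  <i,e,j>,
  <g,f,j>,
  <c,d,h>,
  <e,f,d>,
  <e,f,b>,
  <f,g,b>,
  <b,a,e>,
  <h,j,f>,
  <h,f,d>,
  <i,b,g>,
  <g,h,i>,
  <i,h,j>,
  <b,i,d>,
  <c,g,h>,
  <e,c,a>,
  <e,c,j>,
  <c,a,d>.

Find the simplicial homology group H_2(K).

K has 10 vertices, 30 edges, 20 triangles.
rank ∂_2 = 20, rank ∂_3 = 0 ⇒ b_2 = 20 − 20 − 0 = 0. So H_2 = 0.

H_2 = 0.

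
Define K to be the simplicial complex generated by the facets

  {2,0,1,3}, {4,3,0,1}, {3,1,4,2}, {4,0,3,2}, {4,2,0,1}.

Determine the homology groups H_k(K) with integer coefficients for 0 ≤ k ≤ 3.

Order the vertices as 0 < 1 < 2 < 3 < 4. Listing each simplex with vertices in this order, K has dimension 3 with simplices:

  0-simplices (5): [0], [1], [2], [3], [4]
  1-simplices (10): [0,1], [0,2], [0,3], [0,4], [1,2], [1,3], [1,4], [2,3], [2,4], [3,4]
  2-simplices (10): [0,1,2], [0,1,3], [0,1,4], [0,2,3], [0,2,4], [0,3,4], [1,2,3], [1,2,4], [1,3,4], [2,3,4]
  3-simplices (5): [0,1,2,3], [0,1,2,4], [0,1,3,4], [0,2,3,4], [1,2,3,4]

giving chain groups C_0 ≅ Z^5, C_1 ≅ Z^10, C_2 ≅ Z^10, C_3 ≅ Z^5.

The boundary map ∂_1: C_1 → C_0 maps an edge to its endpoints' difference, ∂[p,q] = q − p.
As a 5×10 matrix over Z this has rank 4, with invariant factors (1,1,1,1).

The boundary map ∂_2: C_2 → C_1 sends each 2-simplex [p,q,r] to [q,r] − [p,r] + [p,q]. For instance
  ∂[0,2,3] = [2,3] − [0,3] + [0,2],
  ∂[0,2,4] = [2,4] − [0,4] + [0,2].
The 10×10 boundary matrix has rank 6 and Smith normal form diag(1,1,1,1,1,1).

The boundary map ∂_3: C_3 → C_2 sends each 3-simplex σ to the alternating sum Σ_i (−1)^i (σ with its i-th vertex removed). For instance
  ∂[1,2,3,4] = [2,3,4] − [1,3,4] + [1,2,4] − [1,2,3],
  ∂[0,1,2,4] = [1,2,4] − [0,2,4] + [0,1,4] − [0,1,2].
The resulting 10×5 matrix has rank 4, and its Smith normal form has invariant factors (1,1,1,1).

Computing H_k = (kernel of ∂_k) / (image of ∂_{k+1}):

  H_0: rank C_0 − rank ∂_1 = 5 − 4 = 1, and the invariant factors of ∂_1 are all 1, so H_0 ≅ Z.
  H_1: rank ker ∂_1 − rank ∂_2 = (10 − 4) − 6 = 0, and the invariant factors of ∂_2 are all 1, so H_1 ≅ 0.
  H_2: rank ker ∂_2 − rank ∂_3 = (10 − 6) − 4 = 0, and the invariant factors of ∂_3 are all 1, so H_2 ≅ 0.
  H_3: rank ker ∂_3 − rank ∂_4 = (5 − 4) − 0 = 1, and there is no ∂_4, so H_3 ≅ Z.

As a check, the Euler characteristic is 5 − 10 + 10 − 5 = 0, which agrees with 1 − 0 + 0 − 1 = 0.

H_0 = Z,  H_1 = 0,  H_2 = 0,  H_3 = Z.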